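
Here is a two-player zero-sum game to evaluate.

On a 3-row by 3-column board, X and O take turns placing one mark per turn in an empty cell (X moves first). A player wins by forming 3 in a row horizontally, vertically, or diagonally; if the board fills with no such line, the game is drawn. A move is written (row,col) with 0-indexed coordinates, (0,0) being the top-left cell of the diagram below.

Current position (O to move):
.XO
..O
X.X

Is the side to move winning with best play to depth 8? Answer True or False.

O winning at [.XO/..O/X.X]: False

ply 1, O at .XO/..O/X.X | (0,0)=-1→OXO/..O/X.X*; (1,0)=-1→.XO/O.O/X.X; (1,1)=-1→.XO/.OO/X.X; (2,1)=-1→.XO/..O/XOX
ply 2, X at OXO/..O/X.X | (1,0)=+0→OXO/X.O/X.X; (1,1)=+0→OXO/.XO/X.X; (2,1)=+1→OXO/..O/XXX*
ply 3: OXO/..O/XXX is terminal -1 (O); from .XO/..O/X.X depth 8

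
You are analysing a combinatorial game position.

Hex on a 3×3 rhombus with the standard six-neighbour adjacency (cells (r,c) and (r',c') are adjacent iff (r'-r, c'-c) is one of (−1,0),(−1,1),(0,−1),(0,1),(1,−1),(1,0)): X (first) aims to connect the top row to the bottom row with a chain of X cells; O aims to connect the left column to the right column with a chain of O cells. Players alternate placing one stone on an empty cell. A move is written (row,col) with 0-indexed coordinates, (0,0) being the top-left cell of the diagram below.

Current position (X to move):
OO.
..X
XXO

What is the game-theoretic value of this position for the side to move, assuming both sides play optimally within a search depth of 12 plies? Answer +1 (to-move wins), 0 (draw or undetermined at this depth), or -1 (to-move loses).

value(OO./..X/XXO, X) = +1

ply 1, X at OO./..X/XXO | (0,2)=+1→OOX/..X/XXO*; (1,0)=-1→OO./X.X/XXO; (1,1)=-1→OO./.XX/XXO
ply 2: OOX/..X/XXO is terminal -1 (O); from OO./..X/XXO depth 12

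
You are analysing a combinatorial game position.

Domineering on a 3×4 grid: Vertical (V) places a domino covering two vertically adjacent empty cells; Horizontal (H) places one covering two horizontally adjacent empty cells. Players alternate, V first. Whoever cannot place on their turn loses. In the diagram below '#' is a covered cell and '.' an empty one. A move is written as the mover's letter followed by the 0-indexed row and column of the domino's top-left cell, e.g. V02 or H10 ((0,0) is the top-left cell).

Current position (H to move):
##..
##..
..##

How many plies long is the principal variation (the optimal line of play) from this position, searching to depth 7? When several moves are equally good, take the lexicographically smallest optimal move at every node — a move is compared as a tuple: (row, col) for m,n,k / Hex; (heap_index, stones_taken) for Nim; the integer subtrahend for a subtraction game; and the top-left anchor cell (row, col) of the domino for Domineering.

PV length from [##../##../..##]: 1 ply

p1 H@[##../##../..##]: H02[####/##../..##]+1* H12[##../####/..##]+1 H20[##../##../####]-1
p2 V@[####/##../..##] terminal -1; root [##../##../..##] d7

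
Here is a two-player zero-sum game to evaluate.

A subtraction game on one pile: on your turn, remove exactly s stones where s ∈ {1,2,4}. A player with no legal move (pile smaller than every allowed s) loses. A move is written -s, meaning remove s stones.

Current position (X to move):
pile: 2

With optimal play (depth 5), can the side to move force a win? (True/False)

ply 1, X at 2 | -1=-1→1; -2=+1→0*
ply 2: 0 is terminal -1 (O); from 2 depth 5

X winning at [2]: True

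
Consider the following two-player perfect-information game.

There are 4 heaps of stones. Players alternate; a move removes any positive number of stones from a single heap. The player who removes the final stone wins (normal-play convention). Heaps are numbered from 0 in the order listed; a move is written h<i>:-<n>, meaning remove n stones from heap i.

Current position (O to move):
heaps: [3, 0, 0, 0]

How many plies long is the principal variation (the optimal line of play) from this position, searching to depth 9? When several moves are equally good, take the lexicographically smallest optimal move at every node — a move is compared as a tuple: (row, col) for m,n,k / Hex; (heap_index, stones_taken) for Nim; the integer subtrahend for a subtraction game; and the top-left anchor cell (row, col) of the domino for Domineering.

ply 1, O at (3,0,0,0) | h0:-1=-1→(2,0,0,0); h0:-2=-1→(1,0,0,0); h0:-3=+1→(0,0,0,0)*
ply 2: (0,0,0,0) is terminal -1 (X); from (3,0,0,0) depth 9

PV length from [(3,0,0,0)]: 1 ply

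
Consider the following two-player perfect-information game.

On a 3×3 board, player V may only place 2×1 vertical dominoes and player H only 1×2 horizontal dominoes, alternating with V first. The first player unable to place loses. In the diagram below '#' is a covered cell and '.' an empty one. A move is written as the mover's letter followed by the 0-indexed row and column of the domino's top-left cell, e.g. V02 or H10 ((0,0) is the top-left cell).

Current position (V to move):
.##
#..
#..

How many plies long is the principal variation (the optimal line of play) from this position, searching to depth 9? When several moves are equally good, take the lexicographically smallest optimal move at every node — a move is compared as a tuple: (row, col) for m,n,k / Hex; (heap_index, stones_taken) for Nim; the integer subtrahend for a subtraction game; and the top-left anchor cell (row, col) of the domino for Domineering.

ply 1, V at .##/#../#.. | V11=+1→.##/##./##.*; V12=+1→.##/#.#/#.#
ply 2: .##/##./##. is terminal -1 (H); from .##/#../#.. depth 9

PV length from [.##/#../#..]: 1 ply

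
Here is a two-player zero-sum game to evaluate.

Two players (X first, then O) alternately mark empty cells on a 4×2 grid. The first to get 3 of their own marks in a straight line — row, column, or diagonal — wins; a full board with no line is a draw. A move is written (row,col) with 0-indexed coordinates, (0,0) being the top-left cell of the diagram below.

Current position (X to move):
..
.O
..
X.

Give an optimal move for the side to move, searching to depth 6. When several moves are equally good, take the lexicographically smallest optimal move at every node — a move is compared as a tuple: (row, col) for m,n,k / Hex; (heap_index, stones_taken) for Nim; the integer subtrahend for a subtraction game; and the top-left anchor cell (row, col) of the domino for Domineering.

p1 X@[../.O/../X.]: (0,0)[X./.O/../X.]-1 (0,1)[.X/.O/../X.]+0* (1,0)[../XO/../X.]+0 (2,0)[../.O/X./X.]+0 (2,1)[../.O/.X/X.]+0 (3,1)[../.O/../XX]+0
p2 O@[.X/.O/../X.]: (0,0)[OX/.O/../X.]+0* (1,0)[.X/OO/../X.]+0 (2,0)[.X/.O/O./X.]+0 (2,1)[.X/.O/.O/X.]+0 (3,1)[.X/.O/../XO]+0
p3 X@[OX/.O/../X.]: (1,0)[OX/XO/../X.]+0* (2,0)[OX/.O/X./X.]+0 (2,1)[OX/.O/.X/X.]+0 (3,1)[OX/.O/../XX]+0
p4 O@[OX/XO/../X.]: (2,0)[OX/XO/O./X.]+0* (2,1)[OX/XO/.O/X.]-1 (3,1)[OX/XO/../XO]-1
p5 X@[OX/XO/O./X.]: (2,1)[OX/XO/OX/X.]+0* (3,1)[OX/XO/O./XX]+0
p6 O@[OX/XO/OX/X.]: (3,1)[OX/XO/OX/XO]+0*
p7 X@[OX/XO/OX/XO] terminal +0; root [../.O/../X.] d6

X's best at [../.O/../X.]: (0,1)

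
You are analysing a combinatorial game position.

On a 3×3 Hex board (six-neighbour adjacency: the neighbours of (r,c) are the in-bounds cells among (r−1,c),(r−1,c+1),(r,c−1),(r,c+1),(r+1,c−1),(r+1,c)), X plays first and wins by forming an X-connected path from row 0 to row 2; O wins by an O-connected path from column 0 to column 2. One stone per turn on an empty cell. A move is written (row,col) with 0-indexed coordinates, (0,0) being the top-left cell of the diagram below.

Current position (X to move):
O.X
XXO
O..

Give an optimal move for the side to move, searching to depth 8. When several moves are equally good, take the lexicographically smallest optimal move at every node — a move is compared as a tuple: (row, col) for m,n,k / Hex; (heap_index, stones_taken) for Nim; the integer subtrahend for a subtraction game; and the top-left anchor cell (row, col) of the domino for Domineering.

X's best at [O.X/XXO/O..]: (2,1)

[O.X/XXO/O..] X move#1: (0,1):-1/OXX/XXO/O.., (2,1):+1/O.X/XXO/OX.*, (2,2):-1/O.X/XXO/O.X
[O.X/XXO/OX.] end (terminal -1, O#2); searched O.X/XXO/O.. to 8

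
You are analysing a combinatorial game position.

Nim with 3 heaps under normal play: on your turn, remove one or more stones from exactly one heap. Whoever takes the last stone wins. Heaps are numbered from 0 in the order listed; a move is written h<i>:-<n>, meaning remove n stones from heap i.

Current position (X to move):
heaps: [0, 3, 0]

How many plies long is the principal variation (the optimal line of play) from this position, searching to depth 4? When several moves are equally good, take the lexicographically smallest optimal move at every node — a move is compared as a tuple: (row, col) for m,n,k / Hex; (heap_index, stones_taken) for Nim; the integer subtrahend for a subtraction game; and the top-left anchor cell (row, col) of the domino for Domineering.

PV length from [(0,3,0)]: 1 ply

[(0,3,0)] X move#1: h1:-1:-1/(0,2,0), h1:-2:-1/(0,1,0), h1:-3:+1/(0,0,0)*
[(0,0,0)] end (terminal -1, O#2); searched (0,3,0) to 4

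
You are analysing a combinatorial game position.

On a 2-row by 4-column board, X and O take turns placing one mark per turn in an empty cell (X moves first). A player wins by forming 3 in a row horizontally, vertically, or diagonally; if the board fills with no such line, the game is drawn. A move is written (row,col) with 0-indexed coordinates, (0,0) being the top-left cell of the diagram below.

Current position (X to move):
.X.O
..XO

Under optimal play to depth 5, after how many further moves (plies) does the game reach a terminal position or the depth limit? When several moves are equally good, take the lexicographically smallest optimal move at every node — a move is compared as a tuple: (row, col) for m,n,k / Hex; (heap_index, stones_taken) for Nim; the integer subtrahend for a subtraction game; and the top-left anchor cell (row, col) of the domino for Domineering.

p1 X@[.X.O/..XO]: (0,0)[XX.O/..XO]+0* (0,2)[.XXO/..XO]+0 (1,0)[.X.O/X.XO]+0 (1,1)[.X.O/.XXO]+0
p2 O@[XX.O/..XO]: (0,2)[XXOO/..XO]+0* (1,0)[XX.O/O.XO]-1 (1,1)[XX.O/.OXO]-1
p3 X@[XXOO/..XO]: (1,0)[XXOO/X.XO]+0* (1,1)[XXOO/.XXO]+0
p4 O@[XXOO/X.XO]: (1,1)[XXOO/XOXO]+0*
p5 X@[XXOO/XOXO] terminal +0; root [.X.O/..XO] d5

PV length from [.X.O/..XO]: 4 plies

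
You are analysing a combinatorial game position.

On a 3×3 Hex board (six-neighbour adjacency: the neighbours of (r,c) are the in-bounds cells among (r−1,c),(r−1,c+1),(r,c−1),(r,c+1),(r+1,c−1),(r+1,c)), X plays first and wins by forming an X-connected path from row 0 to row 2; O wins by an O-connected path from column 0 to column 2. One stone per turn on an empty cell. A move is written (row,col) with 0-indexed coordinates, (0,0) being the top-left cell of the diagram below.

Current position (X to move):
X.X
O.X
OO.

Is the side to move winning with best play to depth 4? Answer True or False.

X winning at [X.X/O.X/OO.]: True

p1 X@[X.X/O.X/OO.]: (0,1)[XXX/O.X/OO.]-1 (1,1)[X.X/OXX/OO.]-1 (2,2)[X.X/O.X/OOX]+1*
p2 O@[X.X/O.X/OOX] terminal -1; root [X.X/O.X/OO.] d4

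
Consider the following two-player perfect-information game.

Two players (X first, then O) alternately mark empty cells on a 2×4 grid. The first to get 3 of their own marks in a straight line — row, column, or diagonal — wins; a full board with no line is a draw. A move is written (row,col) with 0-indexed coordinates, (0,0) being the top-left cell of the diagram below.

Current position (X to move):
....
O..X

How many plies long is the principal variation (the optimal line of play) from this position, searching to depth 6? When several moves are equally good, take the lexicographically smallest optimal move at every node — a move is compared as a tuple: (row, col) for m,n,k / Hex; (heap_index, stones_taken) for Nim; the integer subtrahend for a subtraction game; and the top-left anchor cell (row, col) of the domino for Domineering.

PV length from [..../O..X]: 6 plies

ply 1, X at ..../O..X | (0,0)=+0→X.../O..X*; (0,1)=+0→.X../O..X; (0,2)=+0→..X./O..X; (0,3)=+0→...X/O..X; (1,1)=+0→..../OX.X; (1,2)=+0→..../O.XX
ply 2, O at X.../O..X | (0,1)=+0→XO../O..X*; (0,2)=+0→X.O./O..X; (0,3)=+0→X..O/O..X; (1,1)=+0→X.../OO.X; (1,2)=+0→X.../O.OX
ply 3, X at XO../O..X | (0,2)=+0→XOX./O..X*; (0,3)=+0→XO.X/O..X; (1,1)=+0→XO../OX.X; (1,2)=+0→XO../O.XX
ply 4, O at XOX./O..X | (0,3)=+0→XOXO/O..X*; (1,1)=+0→XOX./OO.X; (1,2)=+0→XOX./O.OX
ply 5, X at XOXO/O..X | (1,1)=+0→XOXO/OX.X*; (1,2)=+0→XOXO/O.XX
ply 6, O at XOXO/OX.X | (1,2)=+0→XOXO/OXOX*
ply 7: XOXO/OXOX is terminal +0 (X); from ..../O..X depth 6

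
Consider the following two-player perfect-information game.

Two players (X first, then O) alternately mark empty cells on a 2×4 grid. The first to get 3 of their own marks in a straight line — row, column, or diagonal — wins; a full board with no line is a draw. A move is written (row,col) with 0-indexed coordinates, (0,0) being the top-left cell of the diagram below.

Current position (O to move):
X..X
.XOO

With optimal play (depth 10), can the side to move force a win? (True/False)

ply 1, O at X..X/.XOO | (0,1)=+0→XO.X/.XOO*; (0,2)=+0→X.OX/.XOO; (1,0)=+0→X..X/OXOO
ply 2, X at XO.X/.XOO | (0,2)=+0→XOXX/.XOO*; (1,0)=+0→XO.X/XXOO
ply 3, O at XOXX/.XOO | (1,0)=+0→XOXX/OXOO*
ply 4: XOXX/OXOO is terminal +0 (X); from X..X/.XOO depth 10

O winning at [X..X/.XOO]: False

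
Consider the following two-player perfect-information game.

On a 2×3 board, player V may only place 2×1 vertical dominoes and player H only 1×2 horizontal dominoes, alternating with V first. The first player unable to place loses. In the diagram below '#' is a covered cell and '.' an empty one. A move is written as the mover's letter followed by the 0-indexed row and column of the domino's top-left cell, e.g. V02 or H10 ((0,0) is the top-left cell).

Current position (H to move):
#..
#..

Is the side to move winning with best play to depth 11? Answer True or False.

H winning at [#../#..]: True

ply 1, H at #../#.. | H01=+1→###/#..*; H11=+1→#../###
ply 2: ###/#.. is terminal -1 (V); from #../#.. depth 11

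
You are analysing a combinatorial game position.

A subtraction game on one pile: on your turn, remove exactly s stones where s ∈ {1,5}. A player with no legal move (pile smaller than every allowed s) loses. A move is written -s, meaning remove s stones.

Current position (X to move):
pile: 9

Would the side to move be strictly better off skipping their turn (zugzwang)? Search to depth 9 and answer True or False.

zugzwang(9, X) = False

p1 X@[9]: -1[8]+1* -5[4]+1
p2 O@[8]: -1[7]-1* -5[3]-1
p3 X@[7]: -1[6]+1* -5[2]+1
p4 O@[6]: -1[5]-1* -5[1]-1
p5 X@[5]: -1[4]+1* -5[0]+1
p6 O@[4]: -1[3]-1*
p7 X@[3]: -1[2]+1*
p8 O@[2]: -1[1]-1*
p9 X@[1]: -1[0]+1*
p10 O@[0] terminal -1; root [9] d9
suppose X passes — search the same position with O to move:
pass> p1 O@[9]: -1[8]+1* -5[4]+1
pass> p2 X@[8]: -1[7]-1* -5[3]-1
pass> p3 O@[7]: -1[6]+1* -5[2]+1
pass> p4 X@[6]: -1[5]-1* -5[1]-1
pass> p5 O@[5]: -1[4]+1* -5[0]+1
pass> p6 X@[4]: -1[3]-1*
pass> p7 O@[3]: -1[2]+1*
pass> p8 X@[2]: -1[1]-1*
pass> p9 O@[1]: -1[0]+1*
pass> p10 X@[0] terminal -1; root [9] d9
for X: play +1, pass -1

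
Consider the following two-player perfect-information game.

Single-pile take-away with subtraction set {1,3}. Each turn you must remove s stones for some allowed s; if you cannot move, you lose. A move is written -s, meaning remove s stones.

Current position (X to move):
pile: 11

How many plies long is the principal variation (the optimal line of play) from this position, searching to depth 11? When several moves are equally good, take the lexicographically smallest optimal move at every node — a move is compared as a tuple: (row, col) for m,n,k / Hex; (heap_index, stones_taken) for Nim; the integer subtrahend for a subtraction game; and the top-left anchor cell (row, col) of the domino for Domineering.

PV length from [11]: 11 plies

[11] X move#1: -1:+1/10*, -3:+1/8
[10] O move#2: -1:-1/9*, -3:-1/7
[9] X move#3: -1:+1/8*, -3:+1/6
[8] O move#4: -1:-1/7*, -3:-1/5
[7] X move#5: -1:+1/6*, -3:+1/4
[6] O move#6: -1:-1/5*, -3:-1/3
[5] X move#7: -1:+1/4*, -3:+1/2
[4] O move#8: -1:-1/3*, -3:-1/1
[3] X move#9: -1:+1/2*, -3:+1/0
[2] O move#10: -1:-1/1*
[1] X move#11: -1:+1/0*
[0] end (terminal -1, O#12); searched 11 to 11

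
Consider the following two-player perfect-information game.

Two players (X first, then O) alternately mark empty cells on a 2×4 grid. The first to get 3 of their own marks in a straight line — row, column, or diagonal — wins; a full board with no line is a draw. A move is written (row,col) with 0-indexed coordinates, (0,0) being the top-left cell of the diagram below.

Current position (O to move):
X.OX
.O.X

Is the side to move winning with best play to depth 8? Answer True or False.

O winning at [X.OX/.O.X]: False

[X.OX/.O.X] O move#1: (0,1):+0/XOOX/.O.X*, (1,0):+0/X.OX/OO.X, (1,2):+0/X.OX/.OOX
[XOOX/.O.X] X move#2: (1,0):+0/XOOX/XO.X*, (1,2):+0/XOOX/.OXX
[XOOX/XO.X] O move#3: (1,2):+0/XOOX/XOOX*
[XOOX/XOOX] end (terminal +0, X#4); searched X.OX/.O.X to 8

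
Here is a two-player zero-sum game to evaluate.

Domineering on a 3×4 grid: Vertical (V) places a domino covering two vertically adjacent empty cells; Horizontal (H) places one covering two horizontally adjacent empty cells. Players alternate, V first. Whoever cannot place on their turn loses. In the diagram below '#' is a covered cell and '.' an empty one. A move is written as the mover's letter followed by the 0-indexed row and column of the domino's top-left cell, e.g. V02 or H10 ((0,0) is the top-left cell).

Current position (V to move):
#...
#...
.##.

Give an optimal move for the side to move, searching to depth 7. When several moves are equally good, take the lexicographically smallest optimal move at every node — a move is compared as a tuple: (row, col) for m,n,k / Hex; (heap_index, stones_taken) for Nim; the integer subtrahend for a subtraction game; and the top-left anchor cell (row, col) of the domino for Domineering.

p1 V@[#.../#.../.##.]: V01[##../##../.##.]-1 V02[#.#./#.#./.##.]+1* V03[#..#/#..#/.##.]-1 V13[#.../#..#/.###]-1
p2 H@[#.#./#.#./.##.] terminal -1; root [#.../#.../.##.] d7

V's best at [#.../#.../.##.]: V02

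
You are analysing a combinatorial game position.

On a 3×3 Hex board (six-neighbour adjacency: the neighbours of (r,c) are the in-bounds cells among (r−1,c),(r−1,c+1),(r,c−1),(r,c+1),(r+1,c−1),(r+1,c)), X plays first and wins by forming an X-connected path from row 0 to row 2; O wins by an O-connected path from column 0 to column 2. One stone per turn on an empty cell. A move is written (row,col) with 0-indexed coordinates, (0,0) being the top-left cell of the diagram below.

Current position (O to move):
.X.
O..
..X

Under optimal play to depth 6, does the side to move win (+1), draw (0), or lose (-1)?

value(.X./O../..X, O) = +1

[.X./O../..X] O move#1: (0,0):-1/OX./O../..X, (0,2):-1/.XO/O../..X, (1,1):+1/.X./OO./..X*, (1,2):-1/.X./O.O/..X, (2,0):-1/.X./O../O.X, (2,1):-1/.X./O../.OX
[.X./OO./..X] X move#2: (0,0):-1/XX./OO./..X*, (0,2):-1/.XX/OO./..X, (1,2):-1/.X./OOX/..X, (2,0):-1/.X./OO./X.X, (2,1):-1/.X./OO./.XX
[XX./OO./..X] O move#3: (0,2):+1/XXO/OO./..X*, (1,2):+1/XX./OOO/..X, (2,0):+1/XX./OO./O.X, (2,1):+1/XX./OO./.OX
[XXO/OO./..X] end (terminal -1, X#4); searched .X./O../..X to 6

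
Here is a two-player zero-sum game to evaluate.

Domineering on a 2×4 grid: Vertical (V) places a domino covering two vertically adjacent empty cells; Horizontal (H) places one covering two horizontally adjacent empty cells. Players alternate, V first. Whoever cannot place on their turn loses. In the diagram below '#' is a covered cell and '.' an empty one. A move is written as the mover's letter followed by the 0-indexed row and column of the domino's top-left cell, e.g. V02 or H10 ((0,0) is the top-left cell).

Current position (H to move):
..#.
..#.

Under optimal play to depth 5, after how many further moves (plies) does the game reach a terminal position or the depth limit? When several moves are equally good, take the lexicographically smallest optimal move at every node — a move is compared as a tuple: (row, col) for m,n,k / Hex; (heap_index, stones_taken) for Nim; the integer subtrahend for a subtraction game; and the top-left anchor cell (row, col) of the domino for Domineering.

PV length from [..#./..#.]: 3 plies

[..#./..#.] H move#1: H00:+1/###./..#.*, H10:+1/..#./###.
[###./..#.] V move#2: V03:-1/####/..##*
[####/..##] H move#3: H10:+1/####/####*
[####/####] end (terminal -1, V#4); searched ..#./..#. to 5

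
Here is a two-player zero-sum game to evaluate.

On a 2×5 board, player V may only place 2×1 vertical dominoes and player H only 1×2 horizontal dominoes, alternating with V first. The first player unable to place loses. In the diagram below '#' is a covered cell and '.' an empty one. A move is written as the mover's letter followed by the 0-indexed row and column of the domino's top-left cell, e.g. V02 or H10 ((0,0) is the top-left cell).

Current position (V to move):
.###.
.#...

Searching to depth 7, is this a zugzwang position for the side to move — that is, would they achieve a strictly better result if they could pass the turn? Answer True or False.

zugzwang(.###./.#..., V) = False

p1 V@[.###./.#...]: V00[####./##...]-1 V04[.####/.#..#]+1*
p2 H@[.####/.#..#]: H12[.####/.####]-1*
p3 V@[.####/.####]: V00[#####/#####]+1*
p4 H@[#####/#####] terminal -1; root [.###./.#...] d7
if V skipped the turn, H would face:
~ p1 H@[.###./.#...]: H12[.###./.###.]-1* H13[.###./.#.##]-1
~ p2 V@[.###./.###.]: V00[####./####.]+1* V04[.####/.####]+1
~ p3 H@[####./####.] terminal -1; root [.###./.#...] d7
compare (V): move=+1 vs pass=+1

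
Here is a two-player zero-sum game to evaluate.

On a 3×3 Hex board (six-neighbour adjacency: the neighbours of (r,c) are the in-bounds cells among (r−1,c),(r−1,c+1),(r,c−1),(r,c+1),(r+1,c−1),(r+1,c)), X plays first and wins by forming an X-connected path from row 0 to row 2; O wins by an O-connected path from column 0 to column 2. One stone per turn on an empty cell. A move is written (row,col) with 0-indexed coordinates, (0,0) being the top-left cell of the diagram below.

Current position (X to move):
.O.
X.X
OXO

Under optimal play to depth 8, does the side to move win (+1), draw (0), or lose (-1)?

[.O./X.X/OXO] X move#1: (0,0):+1/XO./X.X/OXO*, (0,2):+1/.OX/X.X/OXO, (1,1):+1/.O./XXX/OXO
[XO./X.X/OXO] O move#2: (0,2):-1/XOO/X.X/OXO*, (1,1):-1/XO./XOX/OXO
[XOO/X.X/OXO] X move#3: (1,1):+1/XOO/XXX/OXO*
[XOO/XXX/OXO] end (terminal -1, O#4); searched .O./X.X/OXO to 8

value(.O./X.X/OXO, X) = +1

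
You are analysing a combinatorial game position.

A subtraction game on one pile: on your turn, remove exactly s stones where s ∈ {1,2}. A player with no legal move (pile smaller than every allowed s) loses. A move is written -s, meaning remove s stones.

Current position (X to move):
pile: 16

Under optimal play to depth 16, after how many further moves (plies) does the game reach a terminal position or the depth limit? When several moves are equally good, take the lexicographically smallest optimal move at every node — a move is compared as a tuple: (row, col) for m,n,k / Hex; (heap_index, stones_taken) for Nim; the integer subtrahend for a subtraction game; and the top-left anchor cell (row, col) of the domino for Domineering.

PV length from [16]: 11 plies

p1 X@[16]: -1[15]+1* -2[14]-1
p2 O@[15]: -1[14]-1* -2[13]-1
p3 X@[14]: -1[13]-1 -2[12]+1*
p4 O@[12]: -1[11]-1* -2[10]-1
p5 X@[11]: -1[10]-1 -2[9]+1*
p6 O@[9]: -1[8]-1* -2[7]-1
p7 X@[8]: -1[7]-1 -2[6]+1*
p8 O@[6]: -1[5]-1* -2[4]-1
p9 X@[5]: -1[4]-1 -2[3]+1*
p10 O@[3]: -1[2]-1* -2[1]-1
p11 X@[2]: -1[1]-1 -2[0]+1*
p12 O@[0] terminal -1; root [16] d16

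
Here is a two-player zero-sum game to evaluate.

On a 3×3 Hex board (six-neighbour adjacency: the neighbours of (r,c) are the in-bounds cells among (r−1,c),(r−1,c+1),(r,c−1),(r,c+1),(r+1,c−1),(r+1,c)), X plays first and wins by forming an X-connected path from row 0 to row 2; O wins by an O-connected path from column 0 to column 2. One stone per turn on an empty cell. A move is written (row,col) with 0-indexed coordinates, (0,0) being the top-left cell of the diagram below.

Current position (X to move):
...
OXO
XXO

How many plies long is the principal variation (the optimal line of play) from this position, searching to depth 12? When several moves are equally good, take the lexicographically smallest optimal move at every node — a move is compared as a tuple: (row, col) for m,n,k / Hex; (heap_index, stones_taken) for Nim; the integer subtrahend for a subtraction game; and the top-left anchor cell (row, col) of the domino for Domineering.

ply 1, X at .../OXO/XXO | (0,0)=+1→X../OXO/XXO*; (0,1)=+1→.X./OXO/XXO; (0,2)=+1→..X/OXO/XXO
ply 2, O at X../OXO/XXO | (0,1)=-1→XO./OXO/XXO*; (0,2)=-1→X.O/OXO/XXO
ply 3, X at XO./OXO/XXO | (0,2)=+1→XOX/OXO/XXO*
ply 4: XOX/OXO/XXO is terminal -1 (O); from .../OXO/XXO depth 12

PV length from [.../OXO/XXO]: 3 plies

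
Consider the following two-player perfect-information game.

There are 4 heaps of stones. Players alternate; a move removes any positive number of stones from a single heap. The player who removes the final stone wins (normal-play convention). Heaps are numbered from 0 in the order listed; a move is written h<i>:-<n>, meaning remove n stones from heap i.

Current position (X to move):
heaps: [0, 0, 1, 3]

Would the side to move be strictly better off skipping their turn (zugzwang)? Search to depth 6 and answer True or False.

zugzwang((0,0,1,3), X) = False

[(0,0,1,3)] X move#1: h2:-1:-1/(0,0,0,3), h3:-1:-1/(0,0,1,2), h3:-2:+1/(0,0,1,1)*, h3:-3:-1/(0,0,1,0)
[(0,0,1,1)] O move#2: h2:-1:-1/(0,0,0,1)*, h3:-1:-1/(0,0,1,0)
[(0,0,0,1)] X move#3: h3:-1:+1/(0,0,0,0)*
[(0,0,0,0)] end (terminal -1, O#4); searched (0,0,1,3) to 6
if X skipped the turn, O would face:
~ [(0,0,1,3)] O move#1: h2:-1:-1/(0,0,0,3), h3:-1:-1/(0,0,1,2), h3:-2:+1/(0,0,1,1)*, h3:-3:-1/(0,0,1,0)
~ [(0,0,1,1)] X move#2: h2:-1:-1/(0,0,0,1)*, h3:-1:-1/(0,0,1,0)
~ [(0,0,0,1)] O move#3: h3:-1:+1/(0,0,0,0)*
~ [(0,0,0,0)] end (terminal -1, X#4); searched (0,0,1,3) to 6
compare (X): move=+1 vs pass=-1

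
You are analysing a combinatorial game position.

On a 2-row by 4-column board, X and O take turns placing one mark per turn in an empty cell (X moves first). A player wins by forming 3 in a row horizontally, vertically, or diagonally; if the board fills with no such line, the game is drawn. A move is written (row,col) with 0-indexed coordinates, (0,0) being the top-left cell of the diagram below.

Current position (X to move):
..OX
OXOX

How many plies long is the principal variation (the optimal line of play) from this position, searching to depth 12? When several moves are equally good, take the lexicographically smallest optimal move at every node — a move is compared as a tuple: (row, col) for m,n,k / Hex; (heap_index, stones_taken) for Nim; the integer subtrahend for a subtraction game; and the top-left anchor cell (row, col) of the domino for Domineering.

PV length from [..OX/OXOX]: 2 plies

ply 1, X at ..OX/OXOX | (0,0)=+0→X.OX/OXOX*; (0,1)=+0→.XOX/OXOX
ply 2, O at X.OX/OXOX | (0,1)=+0→XOOX/OXOX*
ply 3: XOOX/OXOX is terminal +0 (X); from ..OX/OXOX depth 12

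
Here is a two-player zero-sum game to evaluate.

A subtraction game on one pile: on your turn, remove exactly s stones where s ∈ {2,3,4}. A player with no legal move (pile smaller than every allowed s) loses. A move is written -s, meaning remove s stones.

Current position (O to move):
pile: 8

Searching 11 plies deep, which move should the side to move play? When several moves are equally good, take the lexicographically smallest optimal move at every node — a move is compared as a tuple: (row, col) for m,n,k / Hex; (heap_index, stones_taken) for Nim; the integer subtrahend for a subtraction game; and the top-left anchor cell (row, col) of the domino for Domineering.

[8] O move#1: -2:+1/6*, -3:-1/5, -4:-1/4
[6] X move#2: -2:-1/4*, -3:-1/3, -4:-1/2
[4] O move#3: -2:-1/2, -3:+1/1*, -4:+1/0
[1] end (terminal -1, X#4); searched 8 to 11

O's best at [8]: -2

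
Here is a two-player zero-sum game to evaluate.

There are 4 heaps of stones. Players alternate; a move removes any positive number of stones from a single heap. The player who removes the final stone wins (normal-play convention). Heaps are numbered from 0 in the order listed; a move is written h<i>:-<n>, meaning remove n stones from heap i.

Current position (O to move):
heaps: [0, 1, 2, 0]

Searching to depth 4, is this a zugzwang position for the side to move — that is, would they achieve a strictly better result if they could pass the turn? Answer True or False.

p1 O@[(0,1,2,0)]: h1:-1[(0,0,2,0)]-1 h2:-1[(0,1,1,0)]+1* h2:-2[(0,1,0,0)]-1
p2 X@[(0,1,1,0)]: h1:-1[(0,0,1,0)]-1* h2:-1[(0,1,0,0)]-1
p3 O@[(0,0,1,0)]: h2:-1[(0,0,0,0)]+1*
p4 X@[(0,0,0,0)] terminal -1; root [(0,1,2,0)] d4
if O skipped the turn, X would face:
~ p1 X@[(0,1,2,0)]: h1:-1[(0,0,2,0)]-1 h2:-1[(0,1,1,0)]+1* h2:-2[(0,1,0,0)]-1
~ p2 O@[(0,1,1,0)]: h1:-1[(0,0,1,0)]-1* h2:-1[(0,1,0,0)]-1
~ p3 X@[(0,0,1,0)]: h2:-1[(0,0,0,0)]+1*
~ p4 O@[(0,0,0,0)] terminal -1; root [(0,1,2,0)] d4
compare (O): move=+1 vs pass=-1

zugzwang((0,1,2,0), O) = False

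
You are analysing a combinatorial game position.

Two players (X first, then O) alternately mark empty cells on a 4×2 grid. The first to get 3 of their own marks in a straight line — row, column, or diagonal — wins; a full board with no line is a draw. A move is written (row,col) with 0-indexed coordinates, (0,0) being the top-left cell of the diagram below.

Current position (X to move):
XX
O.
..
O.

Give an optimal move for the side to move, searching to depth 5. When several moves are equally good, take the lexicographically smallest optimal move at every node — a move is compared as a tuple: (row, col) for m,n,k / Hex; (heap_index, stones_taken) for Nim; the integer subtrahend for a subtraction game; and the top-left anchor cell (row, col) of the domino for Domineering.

X's best at [XX/O./../O.]: (2,0)

[XX/O./../O.] X move#1: (1,1):-1/XX/OX/../O., (2,0):+0/XX/O./X./O.*, (2,1):-1/XX/O./.X/O., (3,1):-1/XX/O./../OX
[XX/O./X./O.] O move#2: (1,1):+0/XX/OO/X./O.*, (2,1):+0/XX/O./XO/O., (3,1):+0/XX/O./X./OO
[XX/OO/X./O.] X move#3: (2,1):+0/XX/OO/XX/O.*, (3,1):+0/XX/OO/X./OX
[XX/OO/XX/O.] O move#4: (3,1):+0/XX/OO/XX/OO*
[XX/OO/XX/OO] end (terminal +0, X#5); searched XX/O./../O. to 5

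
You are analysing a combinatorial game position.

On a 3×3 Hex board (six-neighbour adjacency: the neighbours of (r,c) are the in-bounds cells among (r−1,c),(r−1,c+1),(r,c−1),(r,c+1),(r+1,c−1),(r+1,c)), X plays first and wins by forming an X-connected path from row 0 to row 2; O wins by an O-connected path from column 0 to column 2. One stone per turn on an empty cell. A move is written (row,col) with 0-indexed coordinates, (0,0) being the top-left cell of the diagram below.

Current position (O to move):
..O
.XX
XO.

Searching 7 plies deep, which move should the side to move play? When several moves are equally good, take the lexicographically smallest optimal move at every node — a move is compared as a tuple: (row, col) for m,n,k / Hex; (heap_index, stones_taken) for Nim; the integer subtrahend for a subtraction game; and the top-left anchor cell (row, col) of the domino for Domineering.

ply 1, O at ..O/.XX/XO. | (0,0)=-1→O.O/.XX/XO.; (0,1)=+1→.OO/.XX/XO.*; (1,0)=-1→..O/OXX/XO.; (2,2)=-1→..O/.XX/XOO
ply 2, X at .OO/.XX/XO. | (0,0)=-1→XOO/.XX/XO.*; (1,0)=-1→.OO/XXX/XO.; (2,2)=-1→.OO/.XX/XOX
ply 3, O at XOO/.XX/XO. | (1,0)=+1→XOO/OXX/XO.*; (2,2)=-1→XOO/.XX/XOO
ply 4: XOO/OXX/XO. is terminal -1 (X); from ..O/.XX/XO. depth 7

O's best at [..O/.XX/XO.]: (0,1)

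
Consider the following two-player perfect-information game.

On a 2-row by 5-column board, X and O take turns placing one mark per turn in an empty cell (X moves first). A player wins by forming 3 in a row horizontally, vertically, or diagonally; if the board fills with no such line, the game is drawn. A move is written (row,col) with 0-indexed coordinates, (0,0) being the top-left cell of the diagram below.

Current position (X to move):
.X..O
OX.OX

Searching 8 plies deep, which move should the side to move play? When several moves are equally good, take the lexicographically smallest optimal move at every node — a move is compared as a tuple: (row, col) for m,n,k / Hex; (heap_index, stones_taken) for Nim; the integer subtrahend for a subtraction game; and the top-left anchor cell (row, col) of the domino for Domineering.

[.X..O/OX.OX] X move#1: (0,0):+0/XX..O/OX.OX, (0,2):+1/.XX.O/OX.OX*, (0,3):+0/.X.XO/OX.OX, (1,2):+0/.X..O/OXXOX
[.XX.O/OX.OX] O move#2: (0,0):-1/OXX.O/OX.OX*, (0,3):-1/.XXOO/OX.OX, (1,2):-1/.XX.O/OXOOX
[OXX.O/OX.OX] X move#3: (0,3):+1/OXXXO/OX.OX*, (1,2):+0/OXX.O/OXXOX
[OXXXO/OX.OX] end (terminal -1, O#4); searched .X..O/OX.OX to 8

X's best at [.X..O/OX.OX]: (0,2)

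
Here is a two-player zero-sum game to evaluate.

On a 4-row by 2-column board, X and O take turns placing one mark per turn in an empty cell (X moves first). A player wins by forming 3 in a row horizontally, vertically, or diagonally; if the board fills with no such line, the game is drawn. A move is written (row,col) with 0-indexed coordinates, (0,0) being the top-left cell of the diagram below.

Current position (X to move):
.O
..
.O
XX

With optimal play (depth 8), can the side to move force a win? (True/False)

X winning at [.O/../.O/XX]: False

[.O/../.O/XX] X move#1: (0,0):-1/XO/../.O/XX, (1,0):-1/.O/X./.O/XX, (1,1):+0/.O/.X/.O/XX*, (2,0):-1/.O/../XO/XX
[.O/.X/.O/XX] O move#2: (0,0):+0/OO/.X/.O/XX*, (1,0):+0/.O/OX/.O/XX, (2,0):+0/.O/.X/OO/XX
[OO/.X/.O/XX] X move#3: (1,0):+0/OO/XX/.O/XX*, (2,0):+0/OO/.X/XO/XX
[OO/XX/.O/XX] O move#4: (2,0):+0/OO/XX/OO/XX*
[OO/XX/OO/XX] end (terminal +0, X#5); searched .O/../.O/XX to 8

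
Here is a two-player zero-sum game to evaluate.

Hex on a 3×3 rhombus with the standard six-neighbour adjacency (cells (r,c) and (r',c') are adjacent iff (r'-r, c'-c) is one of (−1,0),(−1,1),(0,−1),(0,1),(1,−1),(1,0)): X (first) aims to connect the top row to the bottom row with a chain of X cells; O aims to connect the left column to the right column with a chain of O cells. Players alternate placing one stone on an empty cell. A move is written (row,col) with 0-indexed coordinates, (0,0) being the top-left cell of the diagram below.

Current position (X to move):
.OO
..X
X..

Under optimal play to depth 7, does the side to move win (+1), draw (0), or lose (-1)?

value(.OO/..X/X.., X) = -1

[.OO/..X/X..] X move#1: (0,0):-1/XOO/..X/X..*, (1,0):-1/.OO/X.X/X.., (1,1):-1/.OO/.XX/X.., (2,1):-1/.OO/..X/XX., (2,2):-1/.OO/..X/X.X
[XOO/..X/X..] O move#2: (1,0):+1/XOO/O.X/X..*, (1,1):-1/XOO/.OX/X.., (2,1):-1/XOO/..X/XO., (2,2):-1/XOO/..X/X.O
[XOO/O.X/X..] end (terminal -1, X#3); searched .OO/..X/X.. to 7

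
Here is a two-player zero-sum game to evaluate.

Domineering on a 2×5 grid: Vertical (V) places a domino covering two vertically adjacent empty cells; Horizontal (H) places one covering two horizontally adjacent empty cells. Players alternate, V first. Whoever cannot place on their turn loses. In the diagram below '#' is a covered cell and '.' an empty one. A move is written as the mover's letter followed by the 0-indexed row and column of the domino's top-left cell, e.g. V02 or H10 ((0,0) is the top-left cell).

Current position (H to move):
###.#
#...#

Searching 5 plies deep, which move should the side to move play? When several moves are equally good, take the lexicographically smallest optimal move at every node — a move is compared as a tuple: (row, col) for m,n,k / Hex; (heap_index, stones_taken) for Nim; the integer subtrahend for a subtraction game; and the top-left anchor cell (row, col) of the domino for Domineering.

[###.#/#...#] H move#1: H11:-1/###.#/###.#, H12:+1/###.#/#.###*
[###.#/#.###] end (terminal -1, V#2); searched ###.#/#...# to 5

H's best at [###.#/#...#]: H12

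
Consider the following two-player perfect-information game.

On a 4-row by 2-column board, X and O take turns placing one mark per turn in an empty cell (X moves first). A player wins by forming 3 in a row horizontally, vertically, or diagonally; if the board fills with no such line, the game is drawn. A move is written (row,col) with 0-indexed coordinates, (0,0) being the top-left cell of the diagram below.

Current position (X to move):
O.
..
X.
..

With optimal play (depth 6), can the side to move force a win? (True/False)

p1 X@[O./../X./..]: (0,1)[OX/../X./..]+0* (1,0)[O./X./X./..]+0 (1,1)[O./.X/X./..]+0 (2,1)[O./../XX/..]+0 (3,0)[O./../X./X.]+0 (3,1)[O./../X./.X]+0
p2 O@[OX/../X./..]: (1,0)[OX/O./X./..]+0* (1,1)[OX/.O/X./..]+0 (2,1)[OX/../XO/..]+0 (3,0)[OX/../X./O.]+0 (3,1)[OX/../X./.O]+0
p3 X@[OX/O./X./..]: (1,1)[OX/OX/X./..]+0* (2,1)[OX/O./XX/..]+0 (3,0)[OX/O./X./X.]+0 (3,1)[OX/O./X./.X]+0
p4 O@[OX/OX/X./..]: (2,1)[OX/OX/XO/..]+0* (3,0)[OX/OX/X./O.]-1 (3,1)[OX/OX/X./.O]-1
p5 X@[OX/OX/XO/..]: (3,0)[OX/OX/XO/X.]+0* (3,1)[OX/OX/XO/.X]+0
p6 O@[OX/OX/XO/X.]: (3,1)[OX/OX/XO/XO]+0*
p7 X@[OX/OX/XO/XO] terminal +0; root [O./../X./..] d6

X winning at [O./../X./..]: False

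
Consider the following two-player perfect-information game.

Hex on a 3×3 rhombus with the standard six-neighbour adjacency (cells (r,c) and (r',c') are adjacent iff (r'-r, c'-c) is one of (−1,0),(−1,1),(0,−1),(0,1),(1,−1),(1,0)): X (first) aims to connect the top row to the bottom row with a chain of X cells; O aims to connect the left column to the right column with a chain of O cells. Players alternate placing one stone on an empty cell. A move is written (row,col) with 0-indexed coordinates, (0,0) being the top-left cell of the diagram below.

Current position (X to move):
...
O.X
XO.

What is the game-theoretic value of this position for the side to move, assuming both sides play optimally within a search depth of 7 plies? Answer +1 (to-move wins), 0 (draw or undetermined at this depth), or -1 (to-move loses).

value(.../O.X/XO., X) = +1

p1 X@[.../O.X/XO.]: (0,0)[X../O.X/XO.]-1 (0,1)[.X./O.X/XO.]-1 (0,2)[..X/O.X/XO.]+1* (1,1)[.../OXX/XO.]+1 (2,2)[.../O.X/XOX]-1
p2 O@[..X/O.X/XO.]: (0,0)[O.X/O.X/XO.]-1* (0,1)[.OX/O.X/XO.]-1 (1,1)[..X/OOX/XO.]-1 (2,2)[..X/O.X/XOO]-1
p3 X@[O.X/O.X/XO.]: (0,1)[OXX/O.X/XO.]+1* (1,1)[O.X/OXX/XO.]+1 (2,2)[O.X/O.X/XOX]+1
p4 O@[OXX/O.X/XO.]: (1,1)[OXX/OOX/XO.]-1* (2,2)[OXX/O.X/XOO]-1
p5 X@[OXX/OOX/XO.]: (2,2)[OXX/OOX/XOX]+1*
p6 O@[OXX/OOX/XOX] terminal -1; root [.../O.X/XO.] d7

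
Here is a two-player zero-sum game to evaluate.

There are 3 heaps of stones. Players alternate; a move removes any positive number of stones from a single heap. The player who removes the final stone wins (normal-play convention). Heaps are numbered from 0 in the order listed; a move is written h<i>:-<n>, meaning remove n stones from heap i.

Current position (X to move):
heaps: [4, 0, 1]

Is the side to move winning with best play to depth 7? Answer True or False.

X winning at [(4,0,1)]: True

p1 X@[(4,0,1)]: h0:-1[(3,0,1)]-1 h0:-2[(2,0,1)]-1 h0:-3[(1,0,1)]+1* h0:-4[(0,0,1)]-1 h2:-1[(4,0,0)]-1
p2 O@[(1,0,1)]: h0:-1[(0,0,1)]-1* h2:-1[(1,0,0)]-1
p3 X@[(0,0,1)]: h2:-1[(0,0,0)]+1*
p4 O@[(0,0,0)] terminal -1; root [(4,0,1)] d7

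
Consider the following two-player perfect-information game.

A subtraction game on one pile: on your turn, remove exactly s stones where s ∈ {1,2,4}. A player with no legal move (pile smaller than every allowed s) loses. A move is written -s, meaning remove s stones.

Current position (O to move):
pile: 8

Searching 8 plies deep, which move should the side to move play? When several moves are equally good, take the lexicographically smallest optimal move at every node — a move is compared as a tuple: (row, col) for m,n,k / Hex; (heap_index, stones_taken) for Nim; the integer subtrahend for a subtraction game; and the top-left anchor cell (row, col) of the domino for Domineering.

ply 1, O at 8 | -1=-1→7; -2=+1→6*; -4=-1→4
ply 2, X at 6 | -1=-1→5*; -2=-1→4; -4=-1→2
ply 3, O at 5 | -1=-1→4; -2=+1→3*; -4=-1→1
ply 4, X at 3 | -1=-1→2*; -2=-1→1
ply 5, O at 2 | -1=-1→1; -2=+1→0*
ply 6: 0 is terminal -1 (X); from 8 depth 8

O's best at [8]: -2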